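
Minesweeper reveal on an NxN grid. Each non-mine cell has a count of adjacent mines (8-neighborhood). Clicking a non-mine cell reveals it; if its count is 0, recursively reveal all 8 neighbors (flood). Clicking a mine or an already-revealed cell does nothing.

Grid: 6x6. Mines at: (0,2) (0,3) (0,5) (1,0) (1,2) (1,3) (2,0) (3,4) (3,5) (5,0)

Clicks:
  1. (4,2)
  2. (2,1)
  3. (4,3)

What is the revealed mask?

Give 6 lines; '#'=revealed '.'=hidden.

Answer: ......
......
.###..
.###..
.#####
.#####

Derivation:
Click 1 (4,2) count=0: revealed 16 new [(2,1) (2,2) (2,3) (3,1) (3,2) (3,3) (4,1) (4,2) (4,3) (4,4) (4,5) (5,1) (5,2) (5,3) (5,4) (5,5)] -> total=16
Click 2 (2,1) count=3: revealed 0 new [(none)] -> total=16
Click 3 (4,3) count=1: revealed 0 new [(none)] -> total=16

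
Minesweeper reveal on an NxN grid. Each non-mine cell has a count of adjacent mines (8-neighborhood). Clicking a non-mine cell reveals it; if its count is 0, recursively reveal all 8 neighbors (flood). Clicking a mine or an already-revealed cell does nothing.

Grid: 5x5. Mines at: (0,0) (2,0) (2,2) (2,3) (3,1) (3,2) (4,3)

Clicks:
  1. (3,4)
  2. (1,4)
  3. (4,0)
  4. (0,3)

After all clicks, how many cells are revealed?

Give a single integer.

Answer: 10

Derivation:
Click 1 (3,4) count=2: revealed 1 new [(3,4)] -> total=1
Click 2 (1,4) count=1: revealed 1 new [(1,4)] -> total=2
Click 3 (4,0) count=1: revealed 1 new [(4,0)] -> total=3
Click 4 (0,3) count=0: revealed 7 new [(0,1) (0,2) (0,3) (0,4) (1,1) (1,2) (1,3)] -> total=10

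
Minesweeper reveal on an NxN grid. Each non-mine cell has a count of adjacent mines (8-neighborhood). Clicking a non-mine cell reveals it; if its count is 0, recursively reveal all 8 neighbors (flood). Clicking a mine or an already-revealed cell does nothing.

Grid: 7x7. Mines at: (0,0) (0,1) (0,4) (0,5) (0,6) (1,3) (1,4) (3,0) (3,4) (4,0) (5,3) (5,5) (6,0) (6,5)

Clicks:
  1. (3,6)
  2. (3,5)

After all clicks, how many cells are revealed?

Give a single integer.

Click 1 (3,6) count=0: revealed 8 new [(1,5) (1,6) (2,5) (2,6) (3,5) (3,6) (4,5) (4,6)] -> total=8
Click 2 (3,5) count=1: revealed 0 new [(none)] -> total=8

Answer: 8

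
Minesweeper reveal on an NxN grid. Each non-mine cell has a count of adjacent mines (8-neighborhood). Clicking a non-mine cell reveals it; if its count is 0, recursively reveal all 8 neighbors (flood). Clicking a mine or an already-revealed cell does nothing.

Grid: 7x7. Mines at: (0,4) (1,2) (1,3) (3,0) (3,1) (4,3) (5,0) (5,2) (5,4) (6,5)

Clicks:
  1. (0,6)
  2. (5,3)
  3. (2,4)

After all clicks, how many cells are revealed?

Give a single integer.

Answer: 17

Derivation:
Click 1 (0,6) count=0: revealed 16 new [(0,5) (0,6) (1,4) (1,5) (1,6) (2,4) (2,5) (2,6) (3,4) (3,5) (3,6) (4,4) (4,5) (4,6) (5,5) (5,6)] -> total=16
Click 2 (5,3) count=3: revealed 1 new [(5,3)] -> total=17
Click 3 (2,4) count=1: revealed 0 new [(none)] -> total=17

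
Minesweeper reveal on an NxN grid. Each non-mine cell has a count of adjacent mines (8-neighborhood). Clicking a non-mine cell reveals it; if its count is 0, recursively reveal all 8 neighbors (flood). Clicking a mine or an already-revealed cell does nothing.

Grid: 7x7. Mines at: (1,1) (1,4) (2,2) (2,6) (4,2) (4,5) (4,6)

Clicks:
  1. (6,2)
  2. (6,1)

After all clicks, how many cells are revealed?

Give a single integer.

Answer: 20

Derivation:
Click 1 (6,2) count=0: revealed 20 new [(2,0) (2,1) (3,0) (3,1) (4,0) (4,1) (5,0) (5,1) (5,2) (5,3) (5,4) (5,5) (5,6) (6,0) (6,1) (6,2) (6,3) (6,4) (6,5) (6,6)] -> total=20
Click 2 (6,1) count=0: revealed 0 new [(none)] -> total=20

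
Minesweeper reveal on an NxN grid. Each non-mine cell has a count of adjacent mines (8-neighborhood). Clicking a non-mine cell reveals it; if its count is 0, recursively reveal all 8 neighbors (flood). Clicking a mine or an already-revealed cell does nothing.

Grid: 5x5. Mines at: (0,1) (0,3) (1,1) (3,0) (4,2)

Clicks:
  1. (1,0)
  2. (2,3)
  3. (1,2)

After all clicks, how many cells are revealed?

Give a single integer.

Answer: 12

Derivation:
Click 1 (1,0) count=2: revealed 1 new [(1,0)] -> total=1
Click 2 (2,3) count=0: revealed 11 new [(1,2) (1,3) (1,4) (2,2) (2,3) (2,4) (3,2) (3,3) (3,4) (4,3) (4,4)] -> total=12
Click 3 (1,2) count=3: revealed 0 new [(none)] -> total=12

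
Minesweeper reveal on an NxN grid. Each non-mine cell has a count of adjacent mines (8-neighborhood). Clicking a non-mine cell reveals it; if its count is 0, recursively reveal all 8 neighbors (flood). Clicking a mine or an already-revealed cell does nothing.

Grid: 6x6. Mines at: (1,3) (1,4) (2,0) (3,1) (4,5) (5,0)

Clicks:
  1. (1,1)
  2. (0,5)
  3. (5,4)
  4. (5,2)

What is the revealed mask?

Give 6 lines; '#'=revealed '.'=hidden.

Answer: .....#
.#....
..###.
..###.
.####.
.####.

Derivation:
Click 1 (1,1) count=1: revealed 1 new [(1,1)] -> total=1
Click 2 (0,5) count=1: revealed 1 new [(0,5)] -> total=2
Click 3 (5,4) count=1: revealed 1 new [(5,4)] -> total=3
Click 4 (5,2) count=0: revealed 13 new [(2,2) (2,3) (2,4) (3,2) (3,3) (3,4) (4,1) (4,2) (4,3) (4,4) (5,1) (5,2) (5,3)] -> total=16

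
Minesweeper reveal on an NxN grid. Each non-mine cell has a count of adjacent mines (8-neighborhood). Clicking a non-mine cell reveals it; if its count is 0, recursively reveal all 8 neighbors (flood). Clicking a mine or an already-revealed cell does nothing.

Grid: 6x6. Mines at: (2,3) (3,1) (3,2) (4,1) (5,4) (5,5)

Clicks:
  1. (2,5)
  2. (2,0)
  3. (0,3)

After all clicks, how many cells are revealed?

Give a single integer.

Click 1 (2,5) count=0: revealed 21 new [(0,0) (0,1) (0,2) (0,3) (0,4) (0,5) (1,0) (1,1) (1,2) (1,3) (1,4) (1,5) (2,0) (2,1) (2,2) (2,4) (2,5) (3,4) (3,5) (4,4) (4,5)] -> total=21
Click 2 (2,0) count=1: revealed 0 new [(none)] -> total=21
Click 3 (0,3) count=0: revealed 0 new [(none)] -> total=21

Answer: 21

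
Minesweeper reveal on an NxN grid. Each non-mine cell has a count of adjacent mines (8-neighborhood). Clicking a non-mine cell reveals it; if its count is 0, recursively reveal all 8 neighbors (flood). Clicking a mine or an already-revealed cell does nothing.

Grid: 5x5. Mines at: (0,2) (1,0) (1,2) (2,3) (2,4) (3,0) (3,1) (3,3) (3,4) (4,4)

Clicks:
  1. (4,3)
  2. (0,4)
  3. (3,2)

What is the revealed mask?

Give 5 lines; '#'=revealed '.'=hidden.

Answer: ...##
...##
.....
..#..
...#.

Derivation:
Click 1 (4,3) count=3: revealed 1 new [(4,3)] -> total=1
Click 2 (0,4) count=0: revealed 4 new [(0,3) (0,4) (1,3) (1,4)] -> total=5
Click 3 (3,2) count=3: revealed 1 new [(3,2)] -> total=6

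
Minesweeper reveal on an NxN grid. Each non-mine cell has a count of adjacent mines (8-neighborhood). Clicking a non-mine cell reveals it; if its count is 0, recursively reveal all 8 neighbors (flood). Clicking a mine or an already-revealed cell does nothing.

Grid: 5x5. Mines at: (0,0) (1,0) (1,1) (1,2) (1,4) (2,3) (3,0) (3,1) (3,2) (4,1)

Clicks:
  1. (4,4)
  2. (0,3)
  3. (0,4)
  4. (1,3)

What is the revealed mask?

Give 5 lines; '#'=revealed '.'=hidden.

Answer: ...##
...#.
.....
...##
...##

Derivation:
Click 1 (4,4) count=0: revealed 4 new [(3,3) (3,4) (4,3) (4,4)] -> total=4
Click 2 (0,3) count=2: revealed 1 new [(0,3)] -> total=5
Click 3 (0,4) count=1: revealed 1 new [(0,4)] -> total=6
Click 4 (1,3) count=3: revealed 1 new [(1,3)] -> total=7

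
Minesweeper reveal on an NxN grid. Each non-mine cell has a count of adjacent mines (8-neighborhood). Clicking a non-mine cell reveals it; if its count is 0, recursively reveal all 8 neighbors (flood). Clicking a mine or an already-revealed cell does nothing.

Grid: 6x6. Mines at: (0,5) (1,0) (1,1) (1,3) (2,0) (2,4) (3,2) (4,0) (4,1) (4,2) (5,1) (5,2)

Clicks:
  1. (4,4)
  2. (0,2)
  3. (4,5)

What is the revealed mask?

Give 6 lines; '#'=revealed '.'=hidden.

Answer: ..#...
......
......
...###
...###
...###

Derivation:
Click 1 (4,4) count=0: revealed 9 new [(3,3) (3,4) (3,5) (4,3) (4,4) (4,5) (5,3) (5,4) (5,5)] -> total=9
Click 2 (0,2) count=2: revealed 1 new [(0,2)] -> total=10
Click 3 (4,5) count=0: revealed 0 new [(none)] -> total=10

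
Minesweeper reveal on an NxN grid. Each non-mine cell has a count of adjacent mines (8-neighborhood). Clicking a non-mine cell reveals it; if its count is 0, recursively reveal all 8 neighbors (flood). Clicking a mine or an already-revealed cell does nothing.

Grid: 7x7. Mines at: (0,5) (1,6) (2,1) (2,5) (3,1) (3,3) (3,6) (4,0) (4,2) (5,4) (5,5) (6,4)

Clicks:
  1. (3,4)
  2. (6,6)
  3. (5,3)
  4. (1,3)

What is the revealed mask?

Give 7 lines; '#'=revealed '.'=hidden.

Answer: #####..
#####..
..###..
....#..
.......
...#...
......#

Derivation:
Click 1 (3,4) count=2: revealed 1 new [(3,4)] -> total=1
Click 2 (6,6) count=1: revealed 1 new [(6,6)] -> total=2
Click 3 (5,3) count=3: revealed 1 new [(5,3)] -> total=3
Click 4 (1,3) count=0: revealed 13 new [(0,0) (0,1) (0,2) (0,3) (0,4) (1,0) (1,1) (1,2) (1,3) (1,4) (2,2) (2,3) (2,4)] -> total=16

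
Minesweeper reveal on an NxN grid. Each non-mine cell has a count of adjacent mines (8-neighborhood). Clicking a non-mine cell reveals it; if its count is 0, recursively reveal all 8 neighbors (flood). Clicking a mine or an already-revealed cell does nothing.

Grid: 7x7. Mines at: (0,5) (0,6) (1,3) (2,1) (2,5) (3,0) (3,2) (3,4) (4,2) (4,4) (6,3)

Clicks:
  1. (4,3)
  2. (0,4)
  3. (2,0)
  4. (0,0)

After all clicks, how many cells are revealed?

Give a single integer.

Answer: 9

Derivation:
Click 1 (4,3) count=4: revealed 1 new [(4,3)] -> total=1
Click 2 (0,4) count=2: revealed 1 new [(0,4)] -> total=2
Click 3 (2,0) count=2: revealed 1 new [(2,0)] -> total=3
Click 4 (0,0) count=0: revealed 6 new [(0,0) (0,1) (0,2) (1,0) (1,1) (1,2)] -> total=9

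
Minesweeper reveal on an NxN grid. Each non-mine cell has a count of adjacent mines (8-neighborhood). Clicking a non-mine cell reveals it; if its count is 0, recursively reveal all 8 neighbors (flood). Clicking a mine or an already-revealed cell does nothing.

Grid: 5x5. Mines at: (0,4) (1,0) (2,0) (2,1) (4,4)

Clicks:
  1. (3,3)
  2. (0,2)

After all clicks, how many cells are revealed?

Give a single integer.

Answer: 7

Derivation:
Click 1 (3,3) count=1: revealed 1 new [(3,3)] -> total=1
Click 2 (0,2) count=0: revealed 6 new [(0,1) (0,2) (0,3) (1,1) (1,2) (1,3)] -> total=7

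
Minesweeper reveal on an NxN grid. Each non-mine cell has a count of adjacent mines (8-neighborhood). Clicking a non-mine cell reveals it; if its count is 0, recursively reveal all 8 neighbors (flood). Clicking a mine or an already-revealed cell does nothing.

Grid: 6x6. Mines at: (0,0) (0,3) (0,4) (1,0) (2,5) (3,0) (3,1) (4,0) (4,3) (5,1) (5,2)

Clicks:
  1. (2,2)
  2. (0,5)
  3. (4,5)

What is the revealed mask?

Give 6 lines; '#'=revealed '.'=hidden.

Click 1 (2,2) count=1: revealed 1 new [(2,2)] -> total=1
Click 2 (0,5) count=1: revealed 1 new [(0,5)] -> total=2
Click 3 (4,5) count=0: revealed 6 new [(3,4) (3,5) (4,4) (4,5) (5,4) (5,5)] -> total=8

Answer: .....#
......
..#...
....##
....##
....##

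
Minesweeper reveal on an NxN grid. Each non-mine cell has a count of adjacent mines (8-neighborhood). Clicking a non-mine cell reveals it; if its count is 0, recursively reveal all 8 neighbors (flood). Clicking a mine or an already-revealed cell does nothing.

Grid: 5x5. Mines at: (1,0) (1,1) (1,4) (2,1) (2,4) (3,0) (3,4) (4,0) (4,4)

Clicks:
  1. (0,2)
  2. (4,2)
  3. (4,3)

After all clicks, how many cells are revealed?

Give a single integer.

Click 1 (0,2) count=1: revealed 1 new [(0,2)] -> total=1
Click 2 (4,2) count=0: revealed 6 new [(3,1) (3,2) (3,3) (4,1) (4,2) (4,3)] -> total=7
Click 3 (4,3) count=2: revealed 0 new [(none)] -> total=7

Answer: 7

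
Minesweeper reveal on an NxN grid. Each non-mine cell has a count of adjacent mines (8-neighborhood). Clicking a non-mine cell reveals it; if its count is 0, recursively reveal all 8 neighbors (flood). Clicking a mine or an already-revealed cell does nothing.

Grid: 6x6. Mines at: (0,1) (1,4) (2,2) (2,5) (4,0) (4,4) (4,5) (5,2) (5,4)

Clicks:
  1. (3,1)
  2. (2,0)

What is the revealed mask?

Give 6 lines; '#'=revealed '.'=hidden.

Answer: ......
##....
##....
##....
......
......

Derivation:
Click 1 (3,1) count=2: revealed 1 new [(3,1)] -> total=1
Click 2 (2,0) count=0: revealed 5 new [(1,0) (1,1) (2,0) (2,1) (3,0)] -> total=6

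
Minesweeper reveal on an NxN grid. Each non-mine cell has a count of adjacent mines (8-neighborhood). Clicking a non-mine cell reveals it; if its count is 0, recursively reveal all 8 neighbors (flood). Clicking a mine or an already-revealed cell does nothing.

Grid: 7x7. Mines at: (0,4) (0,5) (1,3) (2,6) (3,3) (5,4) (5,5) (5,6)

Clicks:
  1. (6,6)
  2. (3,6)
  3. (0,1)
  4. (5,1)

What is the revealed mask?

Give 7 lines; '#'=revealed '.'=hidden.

Click 1 (6,6) count=2: revealed 1 new [(6,6)] -> total=1
Click 2 (3,6) count=1: revealed 1 new [(3,6)] -> total=2
Click 3 (0,1) count=0: revealed 24 new [(0,0) (0,1) (0,2) (1,0) (1,1) (1,2) (2,0) (2,1) (2,2) (3,0) (3,1) (3,2) (4,0) (4,1) (4,2) (4,3) (5,0) (5,1) (5,2) (5,3) (6,0) (6,1) (6,2) (6,3)] -> total=26
Click 4 (5,1) count=0: revealed 0 new [(none)] -> total=26

Answer: ###....
###....
###....
###...#
####...
####...
####..#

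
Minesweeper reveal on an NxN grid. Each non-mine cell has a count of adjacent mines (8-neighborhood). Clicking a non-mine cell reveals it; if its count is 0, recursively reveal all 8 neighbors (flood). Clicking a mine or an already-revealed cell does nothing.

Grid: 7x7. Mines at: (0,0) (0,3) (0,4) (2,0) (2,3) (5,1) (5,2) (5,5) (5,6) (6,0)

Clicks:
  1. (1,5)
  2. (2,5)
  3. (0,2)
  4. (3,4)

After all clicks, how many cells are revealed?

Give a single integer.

Answer: 15

Derivation:
Click 1 (1,5) count=1: revealed 1 new [(1,5)] -> total=1
Click 2 (2,5) count=0: revealed 13 new [(0,5) (0,6) (1,4) (1,6) (2,4) (2,5) (2,6) (3,4) (3,5) (3,6) (4,4) (4,5) (4,6)] -> total=14
Click 3 (0,2) count=1: revealed 1 new [(0,2)] -> total=15
Click 4 (3,4) count=1: revealed 0 new [(none)] -> total=15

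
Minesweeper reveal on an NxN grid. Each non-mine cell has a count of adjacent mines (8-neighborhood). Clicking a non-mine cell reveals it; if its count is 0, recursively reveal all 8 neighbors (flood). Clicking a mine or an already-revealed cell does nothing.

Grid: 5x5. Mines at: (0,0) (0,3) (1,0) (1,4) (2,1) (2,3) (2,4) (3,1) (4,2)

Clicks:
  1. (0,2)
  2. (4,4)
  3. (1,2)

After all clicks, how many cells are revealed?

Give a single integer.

Answer: 6

Derivation:
Click 1 (0,2) count=1: revealed 1 new [(0,2)] -> total=1
Click 2 (4,4) count=0: revealed 4 new [(3,3) (3,4) (4,3) (4,4)] -> total=5
Click 3 (1,2) count=3: revealed 1 new [(1,2)] -> total=6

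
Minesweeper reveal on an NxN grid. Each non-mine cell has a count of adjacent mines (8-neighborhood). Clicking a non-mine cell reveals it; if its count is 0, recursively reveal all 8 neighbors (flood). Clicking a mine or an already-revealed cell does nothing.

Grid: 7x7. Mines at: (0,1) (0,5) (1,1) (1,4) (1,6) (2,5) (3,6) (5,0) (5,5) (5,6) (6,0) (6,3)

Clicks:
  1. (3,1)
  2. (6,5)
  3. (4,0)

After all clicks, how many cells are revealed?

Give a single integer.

Click 1 (3,1) count=0: revealed 19 new [(2,0) (2,1) (2,2) (2,3) (2,4) (3,0) (3,1) (3,2) (3,3) (3,4) (4,0) (4,1) (4,2) (4,3) (4,4) (5,1) (5,2) (5,3) (5,4)] -> total=19
Click 2 (6,5) count=2: revealed 1 new [(6,5)] -> total=20
Click 3 (4,0) count=1: revealed 0 new [(none)] -> total=20

Answer: 20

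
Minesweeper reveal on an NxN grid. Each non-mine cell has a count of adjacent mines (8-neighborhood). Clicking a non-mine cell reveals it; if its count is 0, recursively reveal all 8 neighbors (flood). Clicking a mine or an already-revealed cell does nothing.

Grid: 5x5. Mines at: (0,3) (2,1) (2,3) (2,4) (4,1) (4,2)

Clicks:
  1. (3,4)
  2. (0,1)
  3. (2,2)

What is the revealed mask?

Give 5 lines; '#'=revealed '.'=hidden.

Click 1 (3,4) count=2: revealed 1 new [(3,4)] -> total=1
Click 2 (0,1) count=0: revealed 6 new [(0,0) (0,1) (0,2) (1,0) (1,1) (1,2)] -> total=7
Click 3 (2,2) count=2: revealed 1 new [(2,2)] -> total=8

Answer: ###..
###..
..#..
....#
.....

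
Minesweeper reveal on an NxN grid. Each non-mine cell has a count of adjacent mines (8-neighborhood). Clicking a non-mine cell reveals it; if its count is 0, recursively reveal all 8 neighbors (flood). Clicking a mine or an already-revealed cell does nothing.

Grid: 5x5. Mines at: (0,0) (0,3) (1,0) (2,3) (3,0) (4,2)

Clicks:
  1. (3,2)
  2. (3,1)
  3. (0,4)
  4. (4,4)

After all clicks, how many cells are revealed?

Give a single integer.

Answer: 7

Derivation:
Click 1 (3,2) count=2: revealed 1 new [(3,2)] -> total=1
Click 2 (3,1) count=2: revealed 1 new [(3,1)] -> total=2
Click 3 (0,4) count=1: revealed 1 new [(0,4)] -> total=3
Click 4 (4,4) count=0: revealed 4 new [(3,3) (3,4) (4,3) (4,4)] -> total=7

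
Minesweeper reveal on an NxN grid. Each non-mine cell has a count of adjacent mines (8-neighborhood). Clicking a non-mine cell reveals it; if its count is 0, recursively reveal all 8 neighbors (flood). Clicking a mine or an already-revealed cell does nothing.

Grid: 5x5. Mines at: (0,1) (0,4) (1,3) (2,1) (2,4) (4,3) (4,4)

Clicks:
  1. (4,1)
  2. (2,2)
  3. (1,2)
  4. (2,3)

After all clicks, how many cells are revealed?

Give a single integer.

Answer: 9

Derivation:
Click 1 (4,1) count=0: revealed 6 new [(3,0) (3,1) (3,2) (4,0) (4,1) (4,2)] -> total=6
Click 2 (2,2) count=2: revealed 1 new [(2,2)] -> total=7
Click 3 (1,2) count=3: revealed 1 new [(1,2)] -> total=8
Click 4 (2,3) count=2: revealed 1 new [(2,3)] -> total=9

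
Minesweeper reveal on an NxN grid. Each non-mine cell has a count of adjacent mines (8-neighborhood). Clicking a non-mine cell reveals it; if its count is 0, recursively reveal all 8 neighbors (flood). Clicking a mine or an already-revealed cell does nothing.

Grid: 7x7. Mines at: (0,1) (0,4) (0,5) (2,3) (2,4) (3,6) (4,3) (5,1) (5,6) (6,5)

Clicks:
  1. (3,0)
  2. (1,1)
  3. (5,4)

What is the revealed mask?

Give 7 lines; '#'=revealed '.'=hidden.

Answer: .......
###....
###....
###....
###....
....#..
.......

Derivation:
Click 1 (3,0) count=0: revealed 12 new [(1,0) (1,1) (1,2) (2,0) (2,1) (2,2) (3,0) (3,1) (3,2) (4,0) (4,1) (4,2)] -> total=12
Click 2 (1,1) count=1: revealed 0 new [(none)] -> total=12
Click 3 (5,4) count=2: revealed 1 new [(5,4)] -> total=13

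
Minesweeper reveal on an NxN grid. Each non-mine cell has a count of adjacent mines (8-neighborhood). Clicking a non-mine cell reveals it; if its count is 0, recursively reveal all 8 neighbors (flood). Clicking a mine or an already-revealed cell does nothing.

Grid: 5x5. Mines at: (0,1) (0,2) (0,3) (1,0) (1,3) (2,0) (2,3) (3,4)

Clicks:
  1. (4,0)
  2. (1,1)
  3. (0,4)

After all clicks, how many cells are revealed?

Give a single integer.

Answer: 10

Derivation:
Click 1 (4,0) count=0: revealed 8 new [(3,0) (3,1) (3,2) (3,3) (4,0) (4,1) (4,2) (4,3)] -> total=8
Click 2 (1,1) count=4: revealed 1 new [(1,1)] -> total=9
Click 3 (0,4) count=2: revealed 1 new [(0,4)] -> total=10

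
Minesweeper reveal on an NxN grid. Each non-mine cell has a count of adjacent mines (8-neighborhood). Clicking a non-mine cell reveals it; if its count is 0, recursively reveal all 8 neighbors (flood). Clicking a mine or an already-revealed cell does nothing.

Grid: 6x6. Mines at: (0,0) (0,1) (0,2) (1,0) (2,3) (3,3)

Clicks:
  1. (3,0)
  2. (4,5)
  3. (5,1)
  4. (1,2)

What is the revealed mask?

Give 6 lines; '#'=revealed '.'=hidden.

Answer: ...###
..####
###.##
###.##
######
######

Derivation:
Click 1 (3,0) count=0: revealed 28 new [(0,3) (0,4) (0,5) (1,3) (1,4) (1,5) (2,0) (2,1) (2,2) (2,4) (2,5) (3,0) (3,1) (3,2) (3,4) (3,5) (4,0) (4,1) (4,2) (4,3) (4,4) (4,5) (5,0) (5,1) (5,2) (5,3) (5,4) (5,5)] -> total=28
Click 2 (4,5) count=0: revealed 0 new [(none)] -> total=28
Click 3 (5,1) count=0: revealed 0 new [(none)] -> total=28
Click 4 (1,2) count=3: revealed 1 new [(1,2)] -> total=29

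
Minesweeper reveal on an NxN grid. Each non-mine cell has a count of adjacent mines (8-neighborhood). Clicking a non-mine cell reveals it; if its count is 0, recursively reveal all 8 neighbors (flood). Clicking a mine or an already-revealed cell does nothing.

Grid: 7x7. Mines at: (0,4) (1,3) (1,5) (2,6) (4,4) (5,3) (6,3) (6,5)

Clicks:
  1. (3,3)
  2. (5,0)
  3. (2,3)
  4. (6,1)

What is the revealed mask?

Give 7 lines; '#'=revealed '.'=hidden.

Answer: ###....
###....
####...
####...
####...
###....
###....

Derivation:
Click 1 (3,3) count=1: revealed 1 new [(3,3)] -> total=1
Click 2 (5,0) count=0: revealed 23 new [(0,0) (0,1) (0,2) (1,0) (1,1) (1,2) (2,0) (2,1) (2,2) (2,3) (3,0) (3,1) (3,2) (4,0) (4,1) (4,2) (4,3) (5,0) (5,1) (5,2) (6,0) (6,1) (6,2)] -> total=24
Click 3 (2,3) count=1: revealed 0 new [(none)] -> total=24
Click 4 (6,1) count=0: revealed 0 new [(none)] -> total=24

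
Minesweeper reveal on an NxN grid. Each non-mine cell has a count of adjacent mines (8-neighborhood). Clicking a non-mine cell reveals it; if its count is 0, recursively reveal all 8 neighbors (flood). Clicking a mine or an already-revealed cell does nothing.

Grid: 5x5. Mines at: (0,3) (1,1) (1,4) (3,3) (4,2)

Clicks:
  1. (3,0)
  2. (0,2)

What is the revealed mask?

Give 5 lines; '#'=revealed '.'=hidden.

Click 1 (3,0) count=0: revealed 6 new [(2,0) (2,1) (3,0) (3,1) (4,0) (4,1)] -> total=6
Click 2 (0,2) count=2: revealed 1 new [(0,2)] -> total=7

Answer: ..#..
.....
##...
##...
##...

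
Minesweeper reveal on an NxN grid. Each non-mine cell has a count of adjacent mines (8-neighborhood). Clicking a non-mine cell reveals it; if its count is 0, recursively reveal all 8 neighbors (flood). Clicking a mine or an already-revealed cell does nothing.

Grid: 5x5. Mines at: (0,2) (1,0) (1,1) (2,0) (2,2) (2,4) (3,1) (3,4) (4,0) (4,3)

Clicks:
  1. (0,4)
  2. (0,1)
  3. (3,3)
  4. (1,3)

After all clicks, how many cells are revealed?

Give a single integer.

Answer: 6

Derivation:
Click 1 (0,4) count=0: revealed 4 new [(0,3) (0,4) (1,3) (1,4)] -> total=4
Click 2 (0,1) count=3: revealed 1 new [(0,1)] -> total=5
Click 3 (3,3) count=4: revealed 1 new [(3,3)] -> total=6
Click 4 (1,3) count=3: revealed 0 new [(none)] -> total=6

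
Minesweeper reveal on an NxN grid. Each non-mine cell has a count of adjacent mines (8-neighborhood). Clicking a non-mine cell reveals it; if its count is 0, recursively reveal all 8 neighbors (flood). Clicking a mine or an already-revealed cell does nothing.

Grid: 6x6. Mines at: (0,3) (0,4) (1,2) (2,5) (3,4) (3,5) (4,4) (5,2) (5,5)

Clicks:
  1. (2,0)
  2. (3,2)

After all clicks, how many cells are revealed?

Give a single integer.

Click 1 (2,0) count=0: revealed 18 new [(0,0) (0,1) (1,0) (1,1) (2,0) (2,1) (2,2) (2,3) (3,0) (3,1) (3,2) (3,3) (4,0) (4,1) (4,2) (4,3) (5,0) (5,1)] -> total=18
Click 2 (3,2) count=0: revealed 0 new [(none)] -> total=18

Answer: 18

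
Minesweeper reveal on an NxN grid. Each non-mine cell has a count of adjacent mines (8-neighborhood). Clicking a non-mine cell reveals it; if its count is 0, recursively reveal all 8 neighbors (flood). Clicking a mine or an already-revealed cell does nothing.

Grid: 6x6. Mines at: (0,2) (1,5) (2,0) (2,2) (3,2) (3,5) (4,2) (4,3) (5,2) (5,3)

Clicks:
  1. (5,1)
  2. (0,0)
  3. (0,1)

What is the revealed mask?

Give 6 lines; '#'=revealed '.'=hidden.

Click 1 (5,1) count=2: revealed 1 new [(5,1)] -> total=1
Click 2 (0,0) count=0: revealed 4 new [(0,0) (0,1) (1,0) (1,1)] -> total=5
Click 3 (0,1) count=1: revealed 0 new [(none)] -> total=5

Answer: ##....
##....
......
......
......
.#....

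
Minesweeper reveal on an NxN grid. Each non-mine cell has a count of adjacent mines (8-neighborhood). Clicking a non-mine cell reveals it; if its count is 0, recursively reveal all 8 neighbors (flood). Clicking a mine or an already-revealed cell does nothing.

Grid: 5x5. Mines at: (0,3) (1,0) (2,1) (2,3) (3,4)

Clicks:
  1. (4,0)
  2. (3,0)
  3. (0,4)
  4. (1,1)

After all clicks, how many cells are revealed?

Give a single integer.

Click 1 (4,0) count=0: revealed 8 new [(3,0) (3,1) (3,2) (3,3) (4,0) (4,1) (4,2) (4,3)] -> total=8
Click 2 (3,0) count=1: revealed 0 new [(none)] -> total=8
Click 3 (0,4) count=1: revealed 1 new [(0,4)] -> total=9
Click 4 (1,1) count=2: revealed 1 new [(1,1)] -> total=10

Answer: 10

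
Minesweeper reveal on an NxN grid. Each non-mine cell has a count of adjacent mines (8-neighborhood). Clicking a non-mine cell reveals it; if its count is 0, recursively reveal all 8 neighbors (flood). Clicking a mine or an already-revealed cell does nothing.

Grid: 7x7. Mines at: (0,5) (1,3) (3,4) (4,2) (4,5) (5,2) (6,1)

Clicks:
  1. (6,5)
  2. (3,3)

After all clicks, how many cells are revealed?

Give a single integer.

Answer: 9

Derivation:
Click 1 (6,5) count=0: revealed 8 new [(5,3) (5,4) (5,5) (5,6) (6,3) (6,4) (6,5) (6,6)] -> total=8
Click 2 (3,3) count=2: revealed 1 new [(3,3)] -> total=9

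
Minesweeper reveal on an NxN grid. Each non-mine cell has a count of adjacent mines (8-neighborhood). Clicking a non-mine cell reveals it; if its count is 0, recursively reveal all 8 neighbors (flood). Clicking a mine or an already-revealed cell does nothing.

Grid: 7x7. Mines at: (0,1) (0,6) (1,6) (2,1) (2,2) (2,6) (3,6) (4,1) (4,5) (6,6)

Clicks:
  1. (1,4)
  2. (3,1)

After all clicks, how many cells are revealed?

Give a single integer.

Click 1 (1,4) count=0: revealed 14 new [(0,2) (0,3) (0,4) (0,5) (1,2) (1,3) (1,4) (1,5) (2,3) (2,4) (2,5) (3,3) (3,4) (3,5)] -> total=14
Click 2 (3,1) count=3: revealed 1 new [(3,1)] -> total=15

Answer: 15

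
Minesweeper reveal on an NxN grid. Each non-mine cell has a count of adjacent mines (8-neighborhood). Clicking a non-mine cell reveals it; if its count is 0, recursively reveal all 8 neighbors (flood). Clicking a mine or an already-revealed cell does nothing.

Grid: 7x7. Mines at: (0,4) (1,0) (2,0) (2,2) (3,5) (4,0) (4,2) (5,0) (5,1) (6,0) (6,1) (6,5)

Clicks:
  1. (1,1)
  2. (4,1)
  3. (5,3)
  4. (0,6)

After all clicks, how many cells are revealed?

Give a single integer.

Click 1 (1,1) count=3: revealed 1 new [(1,1)] -> total=1
Click 2 (4,1) count=4: revealed 1 new [(4,1)] -> total=2
Click 3 (5,3) count=1: revealed 1 new [(5,3)] -> total=3
Click 4 (0,6) count=0: revealed 6 new [(0,5) (0,6) (1,5) (1,6) (2,5) (2,6)] -> total=9

Answer: 9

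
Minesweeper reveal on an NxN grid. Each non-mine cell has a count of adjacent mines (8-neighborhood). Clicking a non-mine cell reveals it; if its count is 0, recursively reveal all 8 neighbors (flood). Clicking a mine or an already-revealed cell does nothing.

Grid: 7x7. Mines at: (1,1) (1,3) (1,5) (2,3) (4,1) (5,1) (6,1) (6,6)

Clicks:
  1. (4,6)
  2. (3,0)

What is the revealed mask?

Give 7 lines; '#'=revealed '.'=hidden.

Click 1 (4,6) count=0: revealed 22 new [(2,4) (2,5) (2,6) (3,2) (3,3) (3,4) (3,5) (3,6) (4,2) (4,3) (4,4) (4,5) (4,6) (5,2) (5,3) (5,4) (5,5) (5,6) (6,2) (6,3) (6,4) (6,5)] -> total=22
Click 2 (3,0) count=1: revealed 1 new [(3,0)] -> total=23

Answer: .......
.......
....###
#.#####
..#####
..#####
..####.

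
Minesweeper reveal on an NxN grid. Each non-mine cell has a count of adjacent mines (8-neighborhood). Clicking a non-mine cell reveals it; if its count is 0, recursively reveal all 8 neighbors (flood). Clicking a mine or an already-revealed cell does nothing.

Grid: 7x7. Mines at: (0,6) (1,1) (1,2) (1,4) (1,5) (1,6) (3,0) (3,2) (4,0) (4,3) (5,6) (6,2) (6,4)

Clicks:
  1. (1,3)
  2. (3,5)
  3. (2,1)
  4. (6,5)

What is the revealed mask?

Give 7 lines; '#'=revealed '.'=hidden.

Click 1 (1,3) count=2: revealed 1 new [(1,3)] -> total=1
Click 2 (3,5) count=0: revealed 9 new [(2,4) (2,5) (2,6) (3,4) (3,5) (3,6) (4,4) (4,5) (4,6)] -> total=10
Click 3 (2,1) count=4: revealed 1 new [(2,1)] -> total=11
Click 4 (6,5) count=2: revealed 1 new [(6,5)] -> total=12

Answer: .......
...#...
.#..###
....###
....###
.......
.....#.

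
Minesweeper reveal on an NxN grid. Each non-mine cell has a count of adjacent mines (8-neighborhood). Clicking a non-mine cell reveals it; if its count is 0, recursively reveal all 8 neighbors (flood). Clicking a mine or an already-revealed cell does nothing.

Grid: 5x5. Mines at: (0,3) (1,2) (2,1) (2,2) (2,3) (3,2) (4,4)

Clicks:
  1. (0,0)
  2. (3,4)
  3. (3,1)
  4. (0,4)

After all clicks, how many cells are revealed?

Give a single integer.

Click 1 (0,0) count=0: revealed 4 new [(0,0) (0,1) (1,0) (1,1)] -> total=4
Click 2 (3,4) count=2: revealed 1 new [(3,4)] -> total=5
Click 3 (3,1) count=3: revealed 1 new [(3,1)] -> total=6
Click 4 (0,4) count=1: revealed 1 new [(0,4)] -> total=7

Answer: 7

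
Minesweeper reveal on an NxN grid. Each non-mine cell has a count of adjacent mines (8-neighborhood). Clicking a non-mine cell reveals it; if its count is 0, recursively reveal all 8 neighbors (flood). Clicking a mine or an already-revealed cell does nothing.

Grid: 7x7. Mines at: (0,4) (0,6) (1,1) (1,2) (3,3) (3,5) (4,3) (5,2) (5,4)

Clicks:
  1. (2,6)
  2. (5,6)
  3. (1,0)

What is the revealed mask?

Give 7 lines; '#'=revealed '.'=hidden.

Answer: .......
#......
......#
.......
.....##
.....##
.....##

Derivation:
Click 1 (2,6) count=1: revealed 1 new [(2,6)] -> total=1
Click 2 (5,6) count=0: revealed 6 new [(4,5) (4,6) (5,5) (5,6) (6,5) (6,6)] -> total=7
Click 3 (1,0) count=1: revealed 1 new [(1,0)] -> total=8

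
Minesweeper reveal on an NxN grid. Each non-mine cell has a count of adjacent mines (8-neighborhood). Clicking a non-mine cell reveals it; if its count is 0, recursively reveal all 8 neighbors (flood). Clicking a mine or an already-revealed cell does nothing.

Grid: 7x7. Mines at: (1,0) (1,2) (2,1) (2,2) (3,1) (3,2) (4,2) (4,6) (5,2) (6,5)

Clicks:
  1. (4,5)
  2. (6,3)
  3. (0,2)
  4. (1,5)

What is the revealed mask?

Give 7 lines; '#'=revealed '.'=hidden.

Answer: ..#####
...####
...####
...####
...###.
...###.
...#...

Derivation:
Click 1 (4,5) count=1: revealed 1 new [(4,5)] -> total=1
Click 2 (6,3) count=1: revealed 1 new [(6,3)] -> total=2
Click 3 (0,2) count=1: revealed 1 new [(0,2)] -> total=3
Click 4 (1,5) count=0: revealed 21 new [(0,3) (0,4) (0,5) (0,6) (1,3) (1,4) (1,5) (1,6) (2,3) (2,4) (2,5) (2,6) (3,3) (3,4) (3,5) (3,6) (4,3) (4,4) (5,3) (5,4) (5,5)] -> total=24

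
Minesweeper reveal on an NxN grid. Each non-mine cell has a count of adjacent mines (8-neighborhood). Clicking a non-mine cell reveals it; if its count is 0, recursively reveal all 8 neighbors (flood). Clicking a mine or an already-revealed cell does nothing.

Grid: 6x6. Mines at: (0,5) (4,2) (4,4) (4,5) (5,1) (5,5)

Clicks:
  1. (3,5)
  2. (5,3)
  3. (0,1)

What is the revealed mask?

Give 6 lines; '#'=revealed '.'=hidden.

Click 1 (3,5) count=2: revealed 1 new [(3,5)] -> total=1
Click 2 (5,3) count=2: revealed 1 new [(5,3)] -> total=2
Click 3 (0,1) count=0: revealed 24 new [(0,0) (0,1) (0,2) (0,3) (0,4) (1,0) (1,1) (1,2) (1,3) (1,4) (1,5) (2,0) (2,1) (2,2) (2,3) (2,4) (2,5) (3,0) (3,1) (3,2) (3,3) (3,4) (4,0) (4,1)] -> total=26

Answer: #####.
######
######
######
##....
...#..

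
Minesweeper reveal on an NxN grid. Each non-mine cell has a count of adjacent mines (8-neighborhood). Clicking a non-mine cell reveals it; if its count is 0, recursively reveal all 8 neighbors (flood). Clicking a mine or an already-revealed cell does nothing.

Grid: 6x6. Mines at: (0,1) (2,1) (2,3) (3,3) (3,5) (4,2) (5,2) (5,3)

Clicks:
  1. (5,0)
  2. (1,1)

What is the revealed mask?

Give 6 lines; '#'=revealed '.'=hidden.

Click 1 (5,0) count=0: revealed 6 new [(3,0) (3,1) (4,0) (4,1) (5,0) (5,1)] -> total=6
Click 2 (1,1) count=2: revealed 1 new [(1,1)] -> total=7

Answer: ......
.#....
......
##....
##....
##....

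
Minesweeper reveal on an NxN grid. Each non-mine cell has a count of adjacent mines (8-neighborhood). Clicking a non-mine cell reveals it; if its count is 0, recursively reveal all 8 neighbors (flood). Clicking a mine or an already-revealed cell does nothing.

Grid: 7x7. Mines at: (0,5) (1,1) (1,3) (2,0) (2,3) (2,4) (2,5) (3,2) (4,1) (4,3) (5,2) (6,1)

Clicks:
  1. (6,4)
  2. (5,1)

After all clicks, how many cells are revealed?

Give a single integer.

Click 1 (6,4) count=0: revealed 14 new [(3,4) (3,5) (3,6) (4,4) (4,5) (4,6) (5,3) (5,4) (5,5) (5,6) (6,3) (6,4) (6,5) (6,6)] -> total=14
Click 2 (5,1) count=3: revealed 1 new [(5,1)] -> total=15

Answer: 15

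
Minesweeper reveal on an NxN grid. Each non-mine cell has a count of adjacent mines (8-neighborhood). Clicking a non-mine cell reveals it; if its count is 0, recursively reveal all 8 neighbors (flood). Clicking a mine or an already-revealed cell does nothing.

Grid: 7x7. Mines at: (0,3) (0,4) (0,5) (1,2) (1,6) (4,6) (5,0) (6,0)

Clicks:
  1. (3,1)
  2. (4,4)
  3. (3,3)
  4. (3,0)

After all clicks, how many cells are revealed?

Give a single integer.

Answer: 37

Derivation:
Click 1 (3,1) count=0: revealed 37 new [(0,0) (0,1) (1,0) (1,1) (1,3) (1,4) (1,5) (2,0) (2,1) (2,2) (2,3) (2,4) (2,5) (3,0) (3,1) (3,2) (3,3) (3,4) (3,5) (4,0) (4,1) (4,2) (4,3) (4,4) (4,5) (5,1) (5,2) (5,3) (5,4) (5,5) (5,6) (6,1) (6,2) (6,3) (6,4) (6,5) (6,6)] -> total=37
Click 2 (4,4) count=0: revealed 0 new [(none)] -> total=37
Click 3 (3,3) count=0: revealed 0 new [(none)] -> total=37
Click 4 (3,0) count=0: revealed 0 new [(none)] -> total=37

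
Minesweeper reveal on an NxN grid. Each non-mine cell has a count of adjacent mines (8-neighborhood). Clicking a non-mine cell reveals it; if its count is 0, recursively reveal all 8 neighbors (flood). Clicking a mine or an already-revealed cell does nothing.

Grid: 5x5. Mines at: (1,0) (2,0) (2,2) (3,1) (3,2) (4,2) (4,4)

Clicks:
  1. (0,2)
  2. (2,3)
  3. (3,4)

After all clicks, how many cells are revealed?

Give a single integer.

Click 1 (0,2) count=0: revealed 12 new [(0,1) (0,2) (0,3) (0,4) (1,1) (1,2) (1,3) (1,4) (2,3) (2,4) (3,3) (3,4)] -> total=12
Click 2 (2,3) count=2: revealed 0 new [(none)] -> total=12
Click 3 (3,4) count=1: revealed 0 new [(none)] -> total=12

Answer: 12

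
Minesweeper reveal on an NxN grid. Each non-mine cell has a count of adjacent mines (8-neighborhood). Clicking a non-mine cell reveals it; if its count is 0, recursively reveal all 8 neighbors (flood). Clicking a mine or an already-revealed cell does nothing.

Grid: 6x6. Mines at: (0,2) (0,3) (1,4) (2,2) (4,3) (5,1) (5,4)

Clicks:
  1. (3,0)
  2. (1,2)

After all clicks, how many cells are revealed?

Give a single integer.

Click 1 (3,0) count=0: revealed 10 new [(0,0) (0,1) (1,0) (1,1) (2,0) (2,1) (3,0) (3,1) (4,0) (4,1)] -> total=10
Click 2 (1,2) count=3: revealed 1 new [(1,2)] -> total=11

Answer: 11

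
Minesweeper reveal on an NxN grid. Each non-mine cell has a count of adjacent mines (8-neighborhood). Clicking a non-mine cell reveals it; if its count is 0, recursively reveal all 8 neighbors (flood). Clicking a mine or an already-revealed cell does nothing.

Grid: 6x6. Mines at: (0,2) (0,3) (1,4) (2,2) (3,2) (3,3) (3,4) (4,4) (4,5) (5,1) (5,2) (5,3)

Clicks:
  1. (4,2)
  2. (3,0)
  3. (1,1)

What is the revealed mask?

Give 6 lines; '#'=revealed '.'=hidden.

Click 1 (4,2) count=5: revealed 1 new [(4,2)] -> total=1
Click 2 (3,0) count=0: revealed 10 new [(0,0) (0,1) (1,0) (1,1) (2,0) (2,1) (3,0) (3,1) (4,0) (4,1)] -> total=11
Click 3 (1,1) count=2: revealed 0 new [(none)] -> total=11

Answer: ##....
##....
##....
##....
###...
......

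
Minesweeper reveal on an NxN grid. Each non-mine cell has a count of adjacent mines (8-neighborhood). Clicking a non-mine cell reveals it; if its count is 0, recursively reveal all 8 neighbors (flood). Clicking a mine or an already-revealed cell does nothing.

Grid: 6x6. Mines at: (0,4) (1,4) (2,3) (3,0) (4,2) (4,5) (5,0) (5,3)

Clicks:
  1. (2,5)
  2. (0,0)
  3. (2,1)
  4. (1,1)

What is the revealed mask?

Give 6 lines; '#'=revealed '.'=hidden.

Click 1 (2,5) count=1: revealed 1 new [(2,5)] -> total=1
Click 2 (0,0) count=0: revealed 11 new [(0,0) (0,1) (0,2) (0,3) (1,0) (1,1) (1,2) (1,3) (2,0) (2,1) (2,2)] -> total=12
Click 3 (2,1) count=1: revealed 0 new [(none)] -> total=12
Click 4 (1,1) count=0: revealed 0 new [(none)] -> total=12

Answer: ####..
####..
###..#
......
......
......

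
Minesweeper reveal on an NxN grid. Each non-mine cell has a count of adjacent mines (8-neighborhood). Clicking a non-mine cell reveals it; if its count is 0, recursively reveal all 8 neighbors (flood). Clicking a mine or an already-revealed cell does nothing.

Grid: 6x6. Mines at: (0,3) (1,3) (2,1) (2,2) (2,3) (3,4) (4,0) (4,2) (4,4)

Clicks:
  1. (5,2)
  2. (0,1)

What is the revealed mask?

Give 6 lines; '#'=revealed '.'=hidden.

Click 1 (5,2) count=1: revealed 1 new [(5,2)] -> total=1
Click 2 (0,1) count=0: revealed 6 new [(0,0) (0,1) (0,2) (1,0) (1,1) (1,2)] -> total=7

Answer: ###...
###...
......
......
......
..#...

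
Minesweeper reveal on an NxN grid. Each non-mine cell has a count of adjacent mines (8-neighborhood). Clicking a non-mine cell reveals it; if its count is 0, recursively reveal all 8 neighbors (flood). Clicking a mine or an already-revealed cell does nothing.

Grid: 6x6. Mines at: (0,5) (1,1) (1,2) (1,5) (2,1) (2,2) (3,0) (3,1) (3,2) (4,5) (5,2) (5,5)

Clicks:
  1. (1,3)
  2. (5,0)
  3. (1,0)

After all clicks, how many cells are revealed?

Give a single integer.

Click 1 (1,3) count=2: revealed 1 new [(1,3)] -> total=1
Click 2 (5,0) count=0: revealed 4 new [(4,0) (4,1) (5,0) (5,1)] -> total=5
Click 3 (1,0) count=2: revealed 1 new [(1,0)] -> total=6

Answer: 6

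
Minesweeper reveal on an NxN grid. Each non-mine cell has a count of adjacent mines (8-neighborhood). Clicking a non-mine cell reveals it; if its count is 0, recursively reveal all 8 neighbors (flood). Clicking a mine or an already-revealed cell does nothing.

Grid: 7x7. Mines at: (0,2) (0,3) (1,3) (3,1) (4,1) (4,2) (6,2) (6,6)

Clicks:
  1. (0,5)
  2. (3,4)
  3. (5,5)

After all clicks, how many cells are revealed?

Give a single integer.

Answer: 25

Derivation:
Click 1 (0,5) count=0: revealed 25 new [(0,4) (0,5) (0,6) (1,4) (1,5) (1,6) (2,3) (2,4) (2,5) (2,6) (3,3) (3,4) (3,5) (3,6) (4,3) (4,4) (4,5) (4,6) (5,3) (5,4) (5,5) (5,6) (6,3) (6,4) (6,5)] -> total=25
Click 2 (3,4) count=0: revealed 0 new [(none)] -> total=25
Click 3 (5,5) count=1: revealed 0 new [(none)] -> total=25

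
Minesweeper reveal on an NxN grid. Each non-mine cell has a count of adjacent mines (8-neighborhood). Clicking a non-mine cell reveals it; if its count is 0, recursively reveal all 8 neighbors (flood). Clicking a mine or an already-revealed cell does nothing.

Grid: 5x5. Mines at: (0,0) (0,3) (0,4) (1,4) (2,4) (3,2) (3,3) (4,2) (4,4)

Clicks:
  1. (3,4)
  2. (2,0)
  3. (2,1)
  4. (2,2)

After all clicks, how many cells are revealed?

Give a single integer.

Answer: 10

Derivation:
Click 1 (3,4) count=3: revealed 1 new [(3,4)] -> total=1
Click 2 (2,0) count=0: revealed 8 new [(1,0) (1,1) (2,0) (2,1) (3,0) (3,1) (4,0) (4,1)] -> total=9
Click 3 (2,1) count=1: revealed 0 new [(none)] -> total=9
Click 4 (2,2) count=2: revealed 1 new [(2,2)] -> total=10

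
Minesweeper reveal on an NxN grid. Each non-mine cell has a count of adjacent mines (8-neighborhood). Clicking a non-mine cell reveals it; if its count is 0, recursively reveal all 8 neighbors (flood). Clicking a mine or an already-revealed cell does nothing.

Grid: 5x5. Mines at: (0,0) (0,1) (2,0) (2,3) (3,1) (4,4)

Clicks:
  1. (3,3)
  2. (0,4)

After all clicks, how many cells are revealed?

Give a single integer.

Answer: 7

Derivation:
Click 1 (3,3) count=2: revealed 1 new [(3,3)] -> total=1
Click 2 (0,4) count=0: revealed 6 new [(0,2) (0,3) (0,4) (1,2) (1,3) (1,4)] -> total=7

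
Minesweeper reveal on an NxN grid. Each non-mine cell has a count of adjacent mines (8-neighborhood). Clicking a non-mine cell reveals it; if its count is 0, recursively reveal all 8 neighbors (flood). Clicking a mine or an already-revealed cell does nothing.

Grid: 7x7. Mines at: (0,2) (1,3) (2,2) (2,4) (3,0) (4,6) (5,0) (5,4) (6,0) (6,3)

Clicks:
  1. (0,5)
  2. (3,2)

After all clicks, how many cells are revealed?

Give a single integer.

Click 1 (0,5) count=0: revealed 10 new [(0,4) (0,5) (0,6) (1,4) (1,5) (1,6) (2,5) (2,6) (3,5) (3,6)] -> total=10
Click 2 (3,2) count=1: revealed 1 new [(3,2)] -> total=11

Answer: 11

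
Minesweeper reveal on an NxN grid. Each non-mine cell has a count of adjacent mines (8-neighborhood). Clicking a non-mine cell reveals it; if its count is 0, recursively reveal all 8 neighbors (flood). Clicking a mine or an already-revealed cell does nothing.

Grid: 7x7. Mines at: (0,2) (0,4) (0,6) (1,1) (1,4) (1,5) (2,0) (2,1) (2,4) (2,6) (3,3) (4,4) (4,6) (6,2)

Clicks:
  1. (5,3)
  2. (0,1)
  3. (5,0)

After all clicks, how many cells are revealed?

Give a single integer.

Answer: 13

Derivation:
Click 1 (5,3) count=2: revealed 1 new [(5,3)] -> total=1
Click 2 (0,1) count=2: revealed 1 new [(0,1)] -> total=2
Click 3 (5,0) count=0: revealed 11 new [(3,0) (3,1) (3,2) (4,0) (4,1) (4,2) (5,0) (5,1) (5,2) (6,0) (6,1)] -> total=13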